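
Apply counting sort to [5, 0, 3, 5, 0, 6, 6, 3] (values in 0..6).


Count array: [2, 0, 0, 2, 0, 2, 2]
Reconstruct: [0, 0, 3, 3, 5, 5, 6, 6]


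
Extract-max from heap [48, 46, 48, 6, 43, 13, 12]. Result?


Max = 48
Replace root with last, heapify down
Resulting heap: [48, 46, 13, 6, 43, 12]


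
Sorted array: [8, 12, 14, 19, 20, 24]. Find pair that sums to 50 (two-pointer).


Two pointers: lo=0, hi=5
No pair sums to 50


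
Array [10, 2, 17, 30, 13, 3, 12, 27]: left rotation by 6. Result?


Left rotate by 6: [12, 27, 10, 2, 17, 30, 13, 3]


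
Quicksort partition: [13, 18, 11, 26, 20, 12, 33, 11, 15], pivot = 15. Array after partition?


Elements <= 15 go left of pivot.
Result: [13, 11, 12, 11, 15, 18, 33, 26, 20], pivot at index 4


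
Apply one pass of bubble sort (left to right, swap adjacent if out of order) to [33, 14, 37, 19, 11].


After one pass: [14, 33, 19, 11, 37]


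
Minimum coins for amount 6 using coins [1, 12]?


dp[0]=0; dp[i]=1+min(dp[i-c] for c in coins)
...dp[1]=1, dp[2]=2, dp[3]=3, dp[4]=4, dp[5]=5, dp[6]=6
Minimum coins for 6 = 6


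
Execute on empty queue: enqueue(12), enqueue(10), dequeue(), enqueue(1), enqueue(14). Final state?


enqueue(12) -> [12]
enqueue(10) -> [12, 10]
dequeue() returns 12 -> [10]
enqueue(1) -> [10, 1]
enqueue(14) -> [10, 1, 14]
Final queue (front to back): [10, 1, 14]


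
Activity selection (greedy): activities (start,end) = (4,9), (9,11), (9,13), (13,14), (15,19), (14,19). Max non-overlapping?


Greedy: pick earliest-ending, then skip overlaps.
Selected (4 activities): [(4, 9), (9, 11), (13, 14), (15, 19)]


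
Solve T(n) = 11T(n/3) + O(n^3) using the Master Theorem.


a=11, b=3, c=3. log_3(11)=2.183 < c=3. Case 3: O(n^c) = O(n^3)
Complexity: O(n^3)


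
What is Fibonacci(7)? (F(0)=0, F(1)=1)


F(n)=F(n-1)+F(n-2)
...F(5)=5, F(6)=8, F(7)=13


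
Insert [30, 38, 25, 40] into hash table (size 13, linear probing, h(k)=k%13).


Insertions: 30->slot 4; 38->slot 12; 25->slot 0; 40->slot 1
Table: [25, 40, None, None, 30, None, None, None, None, None, None, None, 38]


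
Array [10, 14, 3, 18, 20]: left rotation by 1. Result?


Left rotate by 1: [14, 3, 18, 20, 10]


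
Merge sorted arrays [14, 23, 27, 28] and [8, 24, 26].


Compare heads, take smaller each step.
Merged: [8, 14, 23, 24, 26, 27, 28]


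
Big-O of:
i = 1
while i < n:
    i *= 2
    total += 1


Per nesting level: O(log n) = O(log n)
Complexity: O(log n)


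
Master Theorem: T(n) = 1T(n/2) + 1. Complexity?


a=1, b=2, c=0. log_2(1)=0 = c=0. Case 2: O(n^c log n) = O(log n)
Complexity: O(log n)


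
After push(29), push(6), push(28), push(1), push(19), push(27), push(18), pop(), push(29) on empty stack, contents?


push(29) -> [29]
push(6) -> [29, 6]
push(28) -> [29, 6, 28]
push(1) -> [29, 6, 28, 1]
push(19) -> [29, 6, 28, 1, 19]
push(27) -> [29, 6, 28, 1, 19, 27]
push(18) -> [29, 6, 28, 1, 19, 27, 18]
pop() returns 18 -> [29, 6, 28, 1, 19, 27]
push(29) -> [29, 6, 28, 1, 19, 27, 29]
Final stack (bottom to top): [29, 6, 28, 1, 19, 27, 29]


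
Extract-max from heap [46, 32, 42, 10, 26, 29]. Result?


Max = 46
Replace root with last, heapify down
Resulting heap: [42, 32, 29, 10, 26]


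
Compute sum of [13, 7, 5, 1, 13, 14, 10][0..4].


Prefix sums: [0, 13, 20, 25, 26, 39, 53, 63]
Sum[0..4] = prefix[5] - prefix[0] = 39 - 0 = 39


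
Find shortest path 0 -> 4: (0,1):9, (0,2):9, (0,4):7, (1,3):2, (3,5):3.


Dijkstra from 0:
Distances: {0: 0, 1: 9, 2: 9, 3: 11, 4: 7, 5: 14}
Shortest distance to 4 = 7, path = [0, 4]


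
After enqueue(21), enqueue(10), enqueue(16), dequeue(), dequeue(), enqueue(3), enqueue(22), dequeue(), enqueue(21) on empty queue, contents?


enqueue(21) -> [21]
enqueue(10) -> [21, 10]
enqueue(16) -> [21, 10, 16]
dequeue() returns 21 -> [10, 16]
dequeue() returns 10 -> [16]
enqueue(3) -> [16, 3]
enqueue(22) -> [16, 3, 22]
dequeue() returns 16 -> [3, 22]
enqueue(21) -> [3, 22, 21]
Final queue (front to back): [3, 22, 21]


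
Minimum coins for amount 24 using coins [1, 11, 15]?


dp[0]=0; dp[i]=1+min(dp[i-c] for c in coins)
...dp[19]=5, dp[20]=6, dp[21]=7, dp[22]=2, dp[23]=3, dp[24]=4
Minimum coins for 24 = 4


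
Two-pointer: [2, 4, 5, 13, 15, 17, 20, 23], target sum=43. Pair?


Two pointers: lo=0, hi=7
Found pair: (20, 23) summing to 43


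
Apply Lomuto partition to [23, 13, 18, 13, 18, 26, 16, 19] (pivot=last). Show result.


Elements <= 19 go left of pivot.
Result: [13, 18, 13, 18, 16, 19, 23, 26], pivot at index 5


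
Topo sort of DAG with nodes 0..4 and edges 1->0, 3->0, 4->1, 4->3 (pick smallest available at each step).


Kahn's algorithm, process smallest node first
Order: [2, 4, 1, 3, 0]


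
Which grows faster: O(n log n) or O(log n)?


logarithmic grows slower than linearithmic
O(log n) is asymptotically smaller; O(n log n) grows faster


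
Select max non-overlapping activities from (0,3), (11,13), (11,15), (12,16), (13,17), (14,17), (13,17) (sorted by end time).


Greedy: pick earliest-ending, then skip overlaps.
Selected (3 activities): [(0, 3), (11, 13), (13, 17)]


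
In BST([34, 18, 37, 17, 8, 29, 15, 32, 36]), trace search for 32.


BST root = 34
Search for 32: compare at each node
Path: [34, 18, 29, 32]


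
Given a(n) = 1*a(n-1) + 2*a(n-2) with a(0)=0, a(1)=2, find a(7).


Build bottom-up:
...a(5)=22, a(6)=42, a(7)=1*42+2*22=86


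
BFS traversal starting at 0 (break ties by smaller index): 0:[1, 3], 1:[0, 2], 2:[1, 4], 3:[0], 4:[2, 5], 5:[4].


BFS queue: start with [0]
Visit order: [0, 1, 3, 2, 4, 5]


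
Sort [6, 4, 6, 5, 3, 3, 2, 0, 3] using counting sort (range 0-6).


Count array: [1, 0, 1, 3, 1, 1, 2]
Reconstruct: [0, 2, 3, 3, 3, 4, 5, 6, 6]


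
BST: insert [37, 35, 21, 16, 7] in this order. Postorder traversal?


Root = 37; build tree by BST insertion.
Postorder traversal: [7, 16, 21, 35, 37]


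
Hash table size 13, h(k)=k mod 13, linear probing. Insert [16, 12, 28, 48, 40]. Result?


Insertions: 16->slot 3; 12->slot 12; 28->slot 2; 48->slot 9; 40->slot 1
Table: [None, 40, 28, 16, None, None, None, None, None, 48, None, None, 12]


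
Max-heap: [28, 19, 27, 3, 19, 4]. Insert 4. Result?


Append 4: [28, 19, 27, 3, 19, 4, 4]
Bubble up: no swaps needed
Result: [28, 19, 27, 3, 19, 4, 4]


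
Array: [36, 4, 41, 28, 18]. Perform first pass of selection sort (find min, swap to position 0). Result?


After one pass: [4, 36, 41, 28, 18]


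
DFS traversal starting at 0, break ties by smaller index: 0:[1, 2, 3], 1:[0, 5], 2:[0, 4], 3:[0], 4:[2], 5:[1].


DFS stack-based: start with [0]
Visit order: [0, 1, 5, 2, 4, 3]


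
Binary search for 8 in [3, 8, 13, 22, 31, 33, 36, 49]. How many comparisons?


Search for 8:
[0,7] mid=3 arr[3]=22
[0,2] mid=1 arr[1]=8
Total: 2 comparisons


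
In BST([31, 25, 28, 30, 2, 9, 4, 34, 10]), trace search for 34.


BST root = 31
Search for 34: compare at each node
Path: [31, 34]


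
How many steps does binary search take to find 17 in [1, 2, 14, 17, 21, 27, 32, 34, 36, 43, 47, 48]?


Search for 17:
[0,11] mid=5 arr[5]=27
[0,4] mid=2 arr[2]=14
[3,4] mid=3 arr[3]=17
Total: 3 comparisons


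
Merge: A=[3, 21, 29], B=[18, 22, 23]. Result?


Compare heads, take smaller each step.
Merged: [3, 18, 21, 22, 23, 29]


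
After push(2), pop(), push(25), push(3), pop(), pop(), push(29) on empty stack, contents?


push(2) -> [2]
pop() returns 2 -> []
push(25) -> [25]
push(3) -> [25, 3]
pop() returns 3 -> [25]
pop() returns 25 -> []
push(29) -> [29]
Final stack (bottom to top): [29]


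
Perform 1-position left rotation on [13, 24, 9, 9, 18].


Left rotate by 1: [24, 9, 9, 18, 13]


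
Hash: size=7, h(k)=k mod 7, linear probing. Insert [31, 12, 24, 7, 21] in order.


Insertions: 31->slot 3; 12->slot 5; 24->slot 4; 7->slot 0; 21->slot 1
Table: [7, 21, None, 31, 24, 12, None]


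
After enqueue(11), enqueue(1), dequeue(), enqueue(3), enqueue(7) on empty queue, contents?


enqueue(11) -> [11]
enqueue(1) -> [11, 1]
dequeue() returns 11 -> [1]
enqueue(3) -> [1, 3]
enqueue(7) -> [1, 3, 7]
Final queue (front to back): [1, 3, 7]


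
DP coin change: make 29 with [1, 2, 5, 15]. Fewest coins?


dp[0]=0; dp[i]=1+min(dp[i-c] for c in coins)
...dp[24]=4, dp[25]=3, dp[26]=4, dp[27]=4, dp[28]=5, dp[29]=5
Minimum coins for 29 = 5


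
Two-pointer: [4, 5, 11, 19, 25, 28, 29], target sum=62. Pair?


Two pointers: lo=0, hi=6
No pair sums to 62


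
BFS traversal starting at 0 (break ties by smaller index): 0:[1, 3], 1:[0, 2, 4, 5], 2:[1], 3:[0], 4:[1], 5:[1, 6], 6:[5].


BFS queue: start with [0]
Visit order: [0, 1, 3, 2, 4, 5, 6]


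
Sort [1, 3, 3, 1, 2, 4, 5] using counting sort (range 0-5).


Count array: [0, 2, 1, 2, 1, 1]
Reconstruct: [1, 1, 2, 3, 3, 4, 5]


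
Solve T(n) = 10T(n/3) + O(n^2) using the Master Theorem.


a=10, b=3, c=2. log_3(10)=2.096 > c=2. Case 1: O(n^log_b(a)) = O(n^2.096)
Complexity: O(n^2.096)


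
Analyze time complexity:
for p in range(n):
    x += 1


Per nesting level: O(n) = O(n)
Complexity: O(n)


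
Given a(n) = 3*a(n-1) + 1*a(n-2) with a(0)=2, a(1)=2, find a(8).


Build bottom-up:
...a(6)=938, a(7)=3098, a(8)=3*3098+1*938=10232


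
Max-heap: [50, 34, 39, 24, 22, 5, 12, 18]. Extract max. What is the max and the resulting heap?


Max = 50
Replace root with last, heapify down
Resulting heap: [39, 34, 18, 24, 22, 5, 12]


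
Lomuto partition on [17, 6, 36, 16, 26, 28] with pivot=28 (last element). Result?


Elements <= 28 go left of pivot.
Result: [17, 6, 16, 26, 28, 36], pivot at index 4


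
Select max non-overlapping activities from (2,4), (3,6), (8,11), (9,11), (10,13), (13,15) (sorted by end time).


Greedy: pick earliest-ending, then skip overlaps.
Selected (3 activities): [(2, 4), (8, 11), (13, 15)]


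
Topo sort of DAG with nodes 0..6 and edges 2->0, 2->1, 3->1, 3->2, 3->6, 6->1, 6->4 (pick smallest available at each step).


Kahn's algorithm, process smallest node first
Order: [3, 2, 0, 5, 6, 1, 4]


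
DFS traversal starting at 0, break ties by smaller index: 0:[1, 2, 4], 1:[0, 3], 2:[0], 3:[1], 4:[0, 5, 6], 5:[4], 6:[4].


DFS stack-based: start with [0]
Visit order: [0, 1, 3, 2, 4, 5, 6]


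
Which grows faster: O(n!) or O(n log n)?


linearithmic grows slower than factorial
O(n log n) is asymptotically smaller; O(n!) grows faster


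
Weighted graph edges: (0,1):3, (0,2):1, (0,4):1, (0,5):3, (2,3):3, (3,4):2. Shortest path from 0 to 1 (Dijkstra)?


Dijkstra from 0:
Distances: {0: 0, 1: 3, 2: 1, 3: 3, 4: 1, 5: 3}
Shortest distance to 1 = 3, path = [0, 1]


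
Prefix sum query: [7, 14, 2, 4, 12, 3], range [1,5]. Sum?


Prefix sums: [0, 7, 21, 23, 27, 39, 42]
Sum[1..5] = prefix[6] - prefix[1] = 42 - 7 = 35


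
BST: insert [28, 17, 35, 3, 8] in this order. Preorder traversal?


Root = 28; build tree by BST insertion.
Preorder traversal: [28, 17, 3, 8, 35]


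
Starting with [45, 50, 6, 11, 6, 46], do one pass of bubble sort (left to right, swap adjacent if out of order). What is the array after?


After one pass: [45, 6, 11, 6, 46, 50]


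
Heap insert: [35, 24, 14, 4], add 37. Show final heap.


Append 37: [35, 24, 14, 4, 37]
Bubble up: swap idx 4(37) with idx 1(24); swap idx 1(37) with idx 0(35)
Result: [37, 35, 14, 4, 24]


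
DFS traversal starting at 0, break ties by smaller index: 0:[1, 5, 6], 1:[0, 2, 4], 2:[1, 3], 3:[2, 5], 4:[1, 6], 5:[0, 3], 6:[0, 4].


DFS stack-based: start with [0]
Visit order: [0, 1, 2, 3, 5, 4, 6]


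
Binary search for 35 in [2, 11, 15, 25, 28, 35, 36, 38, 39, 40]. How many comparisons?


Search for 35:
[0,9] mid=4 arr[4]=28
[5,9] mid=7 arr[7]=38
[5,6] mid=5 arr[5]=35
Total: 3 comparisons


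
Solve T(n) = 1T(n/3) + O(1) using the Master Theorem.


a=1, b=3, c=0. log_3(1)=0 = c=0. Case 2: O(n^c log n) = O(log n)
Complexity: O(log n)


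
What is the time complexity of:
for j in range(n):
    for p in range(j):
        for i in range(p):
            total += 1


Per nesting level: O(n) * O(n) [triangular over j] * O(n) [triangular over p] = O(n^3)
Complexity: O(n^3)


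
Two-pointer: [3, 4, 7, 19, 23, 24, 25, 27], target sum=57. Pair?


Two pointers: lo=0, hi=7
No pair sums to 57


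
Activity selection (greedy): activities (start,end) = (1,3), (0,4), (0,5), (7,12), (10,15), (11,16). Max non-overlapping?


Greedy: pick earliest-ending, then skip overlaps.
Selected (2 activities): [(1, 3), (7, 12)]


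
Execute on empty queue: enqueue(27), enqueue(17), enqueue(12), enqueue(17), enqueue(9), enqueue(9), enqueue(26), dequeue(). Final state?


enqueue(27) -> [27]
enqueue(17) -> [27, 17]
enqueue(12) -> [27, 17, 12]
enqueue(17) -> [27, 17, 12, 17]
enqueue(9) -> [27, 17, 12, 17, 9]
enqueue(9) -> [27, 17, 12, 17, 9, 9]
enqueue(26) -> [27, 17, 12, 17, 9, 9, 26]
dequeue() returns 27 -> [17, 12, 17, 9, 9, 26]
Final queue (front to back): [17, 12, 17, 9, 9, 26]


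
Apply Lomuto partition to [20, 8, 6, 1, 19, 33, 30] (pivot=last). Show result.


Elements <= 30 go left of pivot.
Result: [20, 8, 6, 1, 19, 30, 33], pivot at index 5


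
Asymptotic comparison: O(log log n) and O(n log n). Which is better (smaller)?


double-logarithmic grows slower than linearithmic
O(log log n) is asymptotically smaller; O(n log n) grows faster


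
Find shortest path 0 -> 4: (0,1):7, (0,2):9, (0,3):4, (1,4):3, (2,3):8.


Dijkstra from 0:
Distances: {0: 0, 1: 7, 2: 9, 3: 4, 4: 10}
Shortest distance to 4 = 10, path = [0, 1, 4]


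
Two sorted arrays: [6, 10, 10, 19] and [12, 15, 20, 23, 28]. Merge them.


Compare heads, take smaller each step.
Merged: [6, 10, 10, 12, 15, 19, 20, 23, 28]


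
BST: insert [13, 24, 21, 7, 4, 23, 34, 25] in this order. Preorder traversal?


Root = 13; build tree by BST insertion.
Preorder traversal: [13, 7, 4, 24, 21, 23, 34, 25]


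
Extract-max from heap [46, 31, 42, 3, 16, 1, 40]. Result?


Max = 46
Replace root with last, heapify down
Resulting heap: [42, 31, 40, 3, 16, 1]


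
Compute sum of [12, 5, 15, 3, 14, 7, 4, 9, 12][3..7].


Prefix sums: [0, 12, 17, 32, 35, 49, 56, 60, 69, 81]
Sum[3..7] = prefix[8] - prefix[3] = 69 - 32 = 37


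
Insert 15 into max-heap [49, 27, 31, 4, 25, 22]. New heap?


Append 15: [49, 27, 31, 4, 25, 22, 15]
Bubble up: no swaps needed
Result: [49, 27, 31, 4, 25, 22, 15]


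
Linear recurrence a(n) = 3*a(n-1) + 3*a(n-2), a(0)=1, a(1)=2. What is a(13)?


Build bottom-up:
...a(11)=1416933, a(12)=5372001, a(13)=3*5372001+3*1416933=20366802


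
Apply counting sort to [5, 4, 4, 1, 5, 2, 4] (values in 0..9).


Count array: [0, 1, 1, 0, 3, 2, 0, 0, 0, 0]
Reconstruct: [1, 2, 4, 4, 4, 5, 5]


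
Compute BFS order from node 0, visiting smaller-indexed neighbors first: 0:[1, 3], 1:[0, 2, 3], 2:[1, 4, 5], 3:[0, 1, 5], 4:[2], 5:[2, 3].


BFS queue: start with [0]
Visit order: [0, 1, 3, 2, 5, 4]


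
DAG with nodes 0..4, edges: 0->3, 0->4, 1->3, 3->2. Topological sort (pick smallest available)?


Kahn's algorithm, process smallest node first
Order: [0, 1, 3, 2, 4]


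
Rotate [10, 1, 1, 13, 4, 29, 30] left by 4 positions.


Left rotate by 4: [4, 29, 30, 10, 1, 1, 13]


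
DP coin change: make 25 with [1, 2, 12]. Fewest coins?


dp[0]=0; dp[i]=1+min(dp[i-c] for c in coins)
...dp[20]=5, dp[21]=6, dp[22]=6, dp[23]=7, dp[24]=2, dp[25]=3
Minimum coins for 25 = 3


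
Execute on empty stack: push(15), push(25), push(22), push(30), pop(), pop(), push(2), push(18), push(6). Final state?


push(15) -> [15]
push(25) -> [15, 25]
push(22) -> [15, 25, 22]
push(30) -> [15, 25, 22, 30]
pop() returns 30 -> [15, 25, 22]
pop() returns 22 -> [15, 25]
push(2) -> [15, 25, 2]
push(18) -> [15, 25, 2, 18]
push(6) -> [15, 25, 2, 18, 6]
Final stack (bottom to top): [15, 25, 2, 18, 6]


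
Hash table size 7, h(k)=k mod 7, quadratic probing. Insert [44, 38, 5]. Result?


Insertions: 44->slot 2; 38->slot 3; 5->slot 5
Table: [None, None, 44, 38, None, 5, None]


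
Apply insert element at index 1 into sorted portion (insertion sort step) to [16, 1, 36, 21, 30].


After one pass: [1, 16, 36, 21, 30]


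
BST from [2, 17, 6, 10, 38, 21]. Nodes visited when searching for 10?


BST root = 2
Search for 10: compare at each node
Path: [2, 17, 6, 10]


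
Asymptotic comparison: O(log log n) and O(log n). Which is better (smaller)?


double-logarithmic grows slower than logarithmic
O(log log n) is asymptotically smaller; O(log n) grows faster


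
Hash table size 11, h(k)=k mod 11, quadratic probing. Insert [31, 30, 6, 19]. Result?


Insertions: 31->slot 9; 30->slot 8; 6->slot 6; 19->slot 1
Table: [None, 19, None, None, None, None, 6, None, 30, 31, None]


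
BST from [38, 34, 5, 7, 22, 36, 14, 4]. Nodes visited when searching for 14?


BST root = 38
Search for 14: compare at each node
Path: [38, 34, 5, 7, 22, 14]


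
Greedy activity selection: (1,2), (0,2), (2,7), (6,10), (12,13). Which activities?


Greedy: pick earliest-ending, then skip overlaps.
Selected (3 activities): [(1, 2), (2, 7), (12, 13)]


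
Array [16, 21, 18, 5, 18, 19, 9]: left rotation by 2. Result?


Left rotate by 2: [18, 5, 18, 19, 9, 16, 21]


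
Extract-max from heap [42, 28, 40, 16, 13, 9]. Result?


Max = 42
Replace root with last, heapify down
Resulting heap: [40, 28, 9, 16, 13]


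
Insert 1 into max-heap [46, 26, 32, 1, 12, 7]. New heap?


Append 1: [46, 26, 32, 1, 12, 7, 1]
Bubble up: no swaps needed
Result: [46, 26, 32, 1, 12, 7, 1]


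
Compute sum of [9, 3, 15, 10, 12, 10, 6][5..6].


Prefix sums: [0, 9, 12, 27, 37, 49, 59, 65]
Sum[5..6] = prefix[7] - prefix[5] = 65 - 49 = 16


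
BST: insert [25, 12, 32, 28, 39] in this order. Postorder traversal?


Root = 25; build tree by BST insertion.
Postorder traversal: [12, 28, 39, 32, 25]


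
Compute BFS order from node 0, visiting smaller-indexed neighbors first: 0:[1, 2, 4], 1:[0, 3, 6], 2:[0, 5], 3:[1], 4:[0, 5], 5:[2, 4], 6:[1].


BFS queue: start with [0]
Visit order: [0, 1, 2, 4, 3, 6, 5]


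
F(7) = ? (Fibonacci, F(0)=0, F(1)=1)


F(n)=F(n-1)+F(n-2)
...F(5)=5, F(6)=8, F(7)=13


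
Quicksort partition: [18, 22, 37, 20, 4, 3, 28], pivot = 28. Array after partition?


Elements <= 28 go left of pivot.
Result: [18, 22, 20, 4, 3, 28, 37], pivot at index 5


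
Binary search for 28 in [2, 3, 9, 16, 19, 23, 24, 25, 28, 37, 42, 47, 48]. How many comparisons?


Search for 28:
[0,12] mid=6 arr[6]=24
[7,12] mid=9 arr[9]=37
[7,8] mid=7 arr[7]=25
[8,8] mid=8 arr[8]=28
Total: 4 comparisons


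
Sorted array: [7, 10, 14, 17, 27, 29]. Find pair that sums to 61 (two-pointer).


Two pointers: lo=0, hi=5
No pair sums to 61


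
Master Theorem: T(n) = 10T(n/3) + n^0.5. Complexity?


a=10, b=3, c=0.5. log_3(10)=2.096 > c=0.5. Case 1: O(n^log_b(a)) = O(n^2.096)
Complexity: O(n^2.096)


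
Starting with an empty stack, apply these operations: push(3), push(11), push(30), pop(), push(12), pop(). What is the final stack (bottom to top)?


push(3) -> [3]
push(11) -> [3, 11]
push(30) -> [3, 11, 30]
pop() returns 30 -> [3, 11]
push(12) -> [3, 11, 12]
pop() returns 12 -> [3, 11]
Final stack (bottom to top): [3, 11]


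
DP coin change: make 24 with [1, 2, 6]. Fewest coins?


dp[0]=0; dp[i]=1+min(dp[i-c] for c in coins)
...dp[19]=4, dp[20]=4, dp[21]=5, dp[22]=5, dp[23]=6, dp[24]=4
Minimum coins for 24 = 4


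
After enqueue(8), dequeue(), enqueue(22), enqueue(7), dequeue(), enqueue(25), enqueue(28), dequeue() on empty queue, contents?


enqueue(8) -> [8]
dequeue() returns 8 -> []
enqueue(22) -> [22]
enqueue(7) -> [22, 7]
dequeue() returns 22 -> [7]
enqueue(25) -> [7, 25]
enqueue(28) -> [7, 25, 28]
dequeue() returns 7 -> [25, 28]
Final queue (front to back): [25, 28]


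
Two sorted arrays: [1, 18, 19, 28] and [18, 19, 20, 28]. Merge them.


Compare heads, take smaller each step.
Merged: [1, 18, 18, 19, 19, 20, 28, 28]


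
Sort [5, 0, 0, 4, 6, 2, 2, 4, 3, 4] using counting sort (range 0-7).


Count array: [2, 0, 2, 1, 3, 1, 1, 0]
Reconstruct: [0, 0, 2, 2, 3, 4, 4, 4, 5, 6]


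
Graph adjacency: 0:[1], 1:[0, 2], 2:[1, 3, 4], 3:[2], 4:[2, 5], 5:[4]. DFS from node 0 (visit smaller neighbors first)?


DFS stack-based: start with [0]
Visit order: [0, 1, 2, 3, 4, 5]


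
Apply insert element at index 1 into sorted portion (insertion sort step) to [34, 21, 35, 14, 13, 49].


After one pass: [21, 34, 35, 14, 13, 49]


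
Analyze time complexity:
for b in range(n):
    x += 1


Per nesting level: O(n) = O(n)
Complexity: O(n)


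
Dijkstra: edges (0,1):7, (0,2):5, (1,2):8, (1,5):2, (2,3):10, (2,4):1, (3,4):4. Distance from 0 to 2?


Dijkstra from 0:
Distances: {0: 0, 1: 7, 2: 5, 3: 10, 4: 6, 5: 9}
Shortest distance to 2 = 5, path = [0, 2]


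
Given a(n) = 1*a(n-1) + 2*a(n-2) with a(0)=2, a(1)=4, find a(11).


Build bottom-up:
...a(9)=1024, a(10)=2048, a(11)=1*2048+2*1024=4096


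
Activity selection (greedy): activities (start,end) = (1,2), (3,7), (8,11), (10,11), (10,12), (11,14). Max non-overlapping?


Greedy: pick earliest-ending, then skip overlaps.
Selected (4 activities): [(1, 2), (3, 7), (8, 11), (11, 14)]


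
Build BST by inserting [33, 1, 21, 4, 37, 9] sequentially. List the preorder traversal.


Root = 33; build tree by BST insertion.
Preorder traversal: [33, 1, 21, 4, 9, 37]


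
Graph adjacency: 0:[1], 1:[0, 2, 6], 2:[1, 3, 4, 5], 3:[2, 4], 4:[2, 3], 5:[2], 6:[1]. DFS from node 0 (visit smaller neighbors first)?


DFS stack-based: start with [0]
Visit order: [0, 1, 2, 3, 4, 5, 6]


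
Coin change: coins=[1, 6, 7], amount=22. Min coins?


dp[0]=0; dp[i]=1+min(dp[i-c] for c in coins)
...dp[17]=5, dp[18]=3, dp[19]=3, dp[20]=3, dp[21]=3, dp[22]=4
Minimum coins for 22 = 4


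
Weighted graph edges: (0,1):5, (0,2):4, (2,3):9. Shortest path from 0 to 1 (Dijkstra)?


Dijkstra from 0:
Distances: {0: 0, 1: 5, 2: 4, 3: 13}
Shortest distance to 1 = 5, path = [0, 1]


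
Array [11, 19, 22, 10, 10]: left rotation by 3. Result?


Left rotate by 3: [10, 10, 11, 19, 22]


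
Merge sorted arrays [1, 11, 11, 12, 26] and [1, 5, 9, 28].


Compare heads, take smaller each step.
Merged: [1, 1, 5, 9, 11, 11, 12, 26, 28]


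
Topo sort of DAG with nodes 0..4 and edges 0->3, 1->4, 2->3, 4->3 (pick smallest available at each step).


Kahn's algorithm, process smallest node first
Order: [0, 1, 2, 4, 3]


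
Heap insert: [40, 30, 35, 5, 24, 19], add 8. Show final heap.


Append 8: [40, 30, 35, 5, 24, 19, 8]
Bubble up: no swaps needed
Result: [40, 30, 35, 5, 24, 19, 8]


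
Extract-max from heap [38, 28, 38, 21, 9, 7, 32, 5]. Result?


Max = 38
Replace root with last, heapify down
Resulting heap: [38, 28, 32, 21, 9, 7, 5]


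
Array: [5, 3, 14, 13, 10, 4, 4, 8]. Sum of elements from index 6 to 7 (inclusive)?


Prefix sums: [0, 5, 8, 22, 35, 45, 49, 53, 61]
Sum[6..7] = prefix[8] - prefix[6] = 61 - 49 = 12


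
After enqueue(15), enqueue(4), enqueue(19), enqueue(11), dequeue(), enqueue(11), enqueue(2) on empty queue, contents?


enqueue(15) -> [15]
enqueue(4) -> [15, 4]
enqueue(19) -> [15, 4, 19]
enqueue(11) -> [15, 4, 19, 11]
dequeue() returns 15 -> [4, 19, 11]
enqueue(11) -> [4, 19, 11, 11]
enqueue(2) -> [4, 19, 11, 11, 2]
Final queue (front to back): [4, 19, 11, 11, 2]


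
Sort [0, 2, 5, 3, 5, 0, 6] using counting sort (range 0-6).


Count array: [2, 0, 1, 1, 0, 2, 1]
Reconstruct: [0, 0, 2, 3, 5, 5, 6]


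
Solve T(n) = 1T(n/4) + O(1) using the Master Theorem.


a=1, b=4, c=0. log_4(1)=0 = c=0. Case 2: O(n^c log n) = O(log n)
Complexity: O(log n)


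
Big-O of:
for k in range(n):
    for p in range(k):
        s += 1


Per nesting level: O(n) * O(n) [triangular over k] = O(n^2)
Complexity: O(n^2)


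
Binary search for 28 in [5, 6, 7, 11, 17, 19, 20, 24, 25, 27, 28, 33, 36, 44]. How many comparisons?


Search for 28:
[0,13] mid=6 arr[6]=20
[7,13] mid=10 arr[10]=28
Total: 2 comparisons


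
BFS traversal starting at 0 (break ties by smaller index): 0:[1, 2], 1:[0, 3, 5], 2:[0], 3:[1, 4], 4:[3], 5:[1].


BFS queue: start with [0]
Visit order: [0, 1, 2, 3, 5, 4]


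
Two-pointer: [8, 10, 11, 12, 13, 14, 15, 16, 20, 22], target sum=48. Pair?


Two pointers: lo=0, hi=9
No pair sums to 48


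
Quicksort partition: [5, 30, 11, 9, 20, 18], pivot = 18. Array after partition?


Elements <= 18 go left of pivot.
Result: [5, 11, 9, 18, 20, 30], pivot at index 3


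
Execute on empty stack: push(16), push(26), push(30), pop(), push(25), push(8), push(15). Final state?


push(16) -> [16]
push(26) -> [16, 26]
push(30) -> [16, 26, 30]
pop() returns 30 -> [16, 26]
push(25) -> [16, 26, 25]
push(8) -> [16, 26, 25, 8]
push(15) -> [16, 26, 25, 8, 15]
Final stack (bottom to top): [16, 26, 25, 8, 15]


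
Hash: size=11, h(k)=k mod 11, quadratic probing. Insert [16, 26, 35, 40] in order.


Insertions: 16->slot 5; 26->slot 4; 35->slot 2; 40->slot 7
Table: [None, None, 35, None, 26, 16, None, 40, None, None, None]


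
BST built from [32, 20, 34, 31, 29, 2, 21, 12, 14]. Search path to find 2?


BST root = 32
Search for 2: compare at each node
Path: [32, 20, 2]


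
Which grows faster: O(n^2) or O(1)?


constant grows slower than quadratic
O(1) is asymptotically smaller; O(n^2) grows faster


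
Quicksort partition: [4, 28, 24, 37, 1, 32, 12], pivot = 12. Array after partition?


Elements <= 12 go left of pivot.
Result: [4, 1, 12, 37, 28, 32, 24], pivot at index 2


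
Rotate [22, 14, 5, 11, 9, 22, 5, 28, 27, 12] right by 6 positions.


Right rotate by 6: [9, 22, 5, 28, 27, 12, 22, 14, 5, 11]


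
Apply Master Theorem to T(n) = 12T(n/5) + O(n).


a=12, b=5, c=1. log_5(12)=1.544 > c=1. Case 1: O(n^log_b(a)) = O(n^1.544)
Complexity: O(n^1.544)


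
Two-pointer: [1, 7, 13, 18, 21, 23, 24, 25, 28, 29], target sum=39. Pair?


Two pointers: lo=0, hi=9
Found pair: (18, 21) summing to 39


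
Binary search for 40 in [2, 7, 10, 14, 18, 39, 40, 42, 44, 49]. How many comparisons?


Search for 40:
[0,9] mid=4 arr[4]=18
[5,9] mid=7 arr[7]=42
[5,6] mid=5 arr[5]=39
[6,6] mid=6 arr[6]=40
Total: 4 comparisons


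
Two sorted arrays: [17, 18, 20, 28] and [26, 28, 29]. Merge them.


Compare heads, take smaller each step.
Merged: [17, 18, 20, 26, 28, 28, 29]


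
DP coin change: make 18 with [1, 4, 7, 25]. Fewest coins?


dp[0]=0; dp[i]=1+min(dp[i-c] for c in coins)
...dp[13]=4, dp[14]=2, dp[15]=3, dp[16]=4, dp[17]=5, dp[18]=3
Minimum coins for 18 = 3


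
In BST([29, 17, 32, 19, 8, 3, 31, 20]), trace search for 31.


BST root = 29
Search for 31: compare at each node
Path: [29, 32, 31]


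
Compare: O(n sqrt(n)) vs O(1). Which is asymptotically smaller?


constant grows slower than n^1.5
O(1) is asymptotically smaller; O(n sqrt(n)) grows faster


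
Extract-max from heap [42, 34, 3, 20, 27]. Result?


Max = 42
Replace root with last, heapify down
Resulting heap: [34, 27, 3, 20]


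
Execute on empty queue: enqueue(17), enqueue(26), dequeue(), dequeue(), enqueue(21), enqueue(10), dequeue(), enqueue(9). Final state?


enqueue(17) -> [17]
enqueue(26) -> [17, 26]
dequeue() returns 17 -> [26]
dequeue() returns 26 -> []
enqueue(21) -> [21]
enqueue(10) -> [21, 10]
dequeue() returns 21 -> [10]
enqueue(9) -> [10, 9]
Final queue (front to back): [10, 9]


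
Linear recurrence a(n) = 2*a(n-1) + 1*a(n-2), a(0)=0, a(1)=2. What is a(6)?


Build bottom-up:
...a(4)=24, a(5)=58, a(6)=2*58+1*24=140


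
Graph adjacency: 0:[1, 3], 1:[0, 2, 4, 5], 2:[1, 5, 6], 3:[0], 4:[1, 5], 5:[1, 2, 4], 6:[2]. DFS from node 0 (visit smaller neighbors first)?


DFS stack-based: start with [0]
Visit order: [0, 1, 2, 5, 4, 6, 3]


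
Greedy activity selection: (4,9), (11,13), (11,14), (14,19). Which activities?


Greedy: pick earliest-ending, then skip overlaps.
Selected (3 activities): [(4, 9), (11, 13), (14, 19)]


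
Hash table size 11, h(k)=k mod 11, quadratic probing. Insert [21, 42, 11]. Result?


Insertions: 21->slot 10; 42->slot 9; 11->slot 0
Table: [11, None, None, None, None, None, None, None, None, 42, 21]


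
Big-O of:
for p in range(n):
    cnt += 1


Per nesting level: O(n) = O(n)
Complexity: O(n)


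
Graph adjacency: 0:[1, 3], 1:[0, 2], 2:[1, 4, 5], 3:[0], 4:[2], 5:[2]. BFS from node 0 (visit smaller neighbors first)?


BFS queue: start with [0]
Visit order: [0, 1, 3, 2, 4, 5]


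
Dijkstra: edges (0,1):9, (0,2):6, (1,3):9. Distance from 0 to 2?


Dijkstra from 0:
Distances: {0: 0, 1: 9, 2: 6, 3: 18}
Shortest distance to 2 = 6, path = [0, 2]


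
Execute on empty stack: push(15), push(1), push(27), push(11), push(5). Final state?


push(15) -> [15]
push(1) -> [15, 1]
push(27) -> [15, 1, 27]
push(11) -> [15, 1, 27, 11]
push(5) -> [15, 1, 27, 11, 5]
Final stack (bottom to top): [15, 1, 27, 11, 5]


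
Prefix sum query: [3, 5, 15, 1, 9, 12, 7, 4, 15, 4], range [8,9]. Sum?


Prefix sums: [0, 3, 8, 23, 24, 33, 45, 52, 56, 71, 75]
Sum[8..9] = prefix[10] - prefix[8] = 75 - 56 = 19


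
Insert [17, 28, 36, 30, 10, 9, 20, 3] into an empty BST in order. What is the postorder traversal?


Root = 17; build tree by BST insertion.
Postorder traversal: [3, 9, 10, 20, 30, 36, 28, 17]


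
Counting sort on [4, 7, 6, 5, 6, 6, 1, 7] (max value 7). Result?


Count array: [0, 1, 0, 0, 1, 1, 3, 2]
Reconstruct: [1, 4, 5, 6, 6, 6, 7, 7]


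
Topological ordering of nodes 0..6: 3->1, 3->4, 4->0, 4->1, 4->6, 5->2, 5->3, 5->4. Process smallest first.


Kahn's algorithm, process smallest node first
Order: [5, 2, 3, 4, 0, 1, 6]


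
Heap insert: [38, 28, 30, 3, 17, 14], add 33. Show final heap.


Append 33: [38, 28, 30, 3, 17, 14, 33]
Bubble up: swap idx 6(33) with idx 2(30)
Result: [38, 28, 33, 3, 17, 14, 30]


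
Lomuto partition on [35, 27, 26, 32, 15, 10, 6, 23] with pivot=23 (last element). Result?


Elements <= 23 go left of pivot.
Result: [15, 10, 6, 23, 35, 27, 26, 32], pivot at index 3


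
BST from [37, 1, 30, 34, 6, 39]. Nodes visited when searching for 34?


BST root = 37
Search for 34: compare at each node
Path: [37, 1, 30, 34]


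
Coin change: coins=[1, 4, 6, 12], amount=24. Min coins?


dp[0]=0; dp[i]=1+min(dp[i-c] for c in coins)
...dp[19]=3, dp[20]=3, dp[21]=4, dp[22]=3, dp[23]=4, dp[24]=2
Minimum coins for 24 = 2


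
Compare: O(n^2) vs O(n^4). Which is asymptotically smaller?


quadratic grows slower than quartic
O(n^2) is asymptotically smaller; O(n^4) grows faster


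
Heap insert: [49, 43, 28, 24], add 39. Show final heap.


Append 39: [49, 43, 28, 24, 39]
Bubble up: no swaps needed
Result: [49, 43, 28, 24, 39]


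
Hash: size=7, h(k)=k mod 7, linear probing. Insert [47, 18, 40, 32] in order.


Insertions: 47->slot 5; 18->slot 4; 40->slot 6; 32->slot 0
Table: [32, None, None, None, 18, 47, 40]


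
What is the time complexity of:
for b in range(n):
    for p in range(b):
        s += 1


Per nesting level: O(n) * O(n) [triangular over b] = O(n^2)
Complexity: O(n^2)


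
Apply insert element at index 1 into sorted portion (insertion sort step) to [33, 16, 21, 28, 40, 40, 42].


After one pass: [16, 33, 21, 28, 40, 40, 42]


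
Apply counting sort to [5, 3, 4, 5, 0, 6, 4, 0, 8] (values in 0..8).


Count array: [2, 0, 0, 1, 2, 2, 1, 0, 1]
Reconstruct: [0, 0, 3, 4, 4, 5, 5, 6, 8]


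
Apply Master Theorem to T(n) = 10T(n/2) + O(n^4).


a=10, b=2, c=4. log_2(10)=3.322 < c=4. Case 3: O(n^c) = O(n^4)
Complexity: O(n^4)


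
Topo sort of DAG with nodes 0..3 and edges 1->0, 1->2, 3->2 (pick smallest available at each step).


Kahn's algorithm, process smallest node first
Order: [1, 0, 3, 2]


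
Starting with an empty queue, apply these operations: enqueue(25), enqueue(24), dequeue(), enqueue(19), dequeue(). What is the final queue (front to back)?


enqueue(25) -> [25]
enqueue(24) -> [25, 24]
dequeue() returns 25 -> [24]
enqueue(19) -> [24, 19]
dequeue() returns 24 -> [19]
Final queue (front to back): [19]


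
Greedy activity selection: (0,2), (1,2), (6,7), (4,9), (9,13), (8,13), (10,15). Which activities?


Greedy: pick earliest-ending, then skip overlaps.
Selected (3 activities): [(0, 2), (6, 7), (9, 13)]


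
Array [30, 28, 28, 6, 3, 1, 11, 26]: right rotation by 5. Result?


Right rotate by 5: [6, 3, 1, 11, 26, 30, 28, 28]


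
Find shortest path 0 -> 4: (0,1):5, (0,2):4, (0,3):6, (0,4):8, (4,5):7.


Dijkstra from 0:
Distances: {0: 0, 1: 5, 2: 4, 3: 6, 4: 8, 5: 15}
Shortest distance to 4 = 8, path = [0, 4]


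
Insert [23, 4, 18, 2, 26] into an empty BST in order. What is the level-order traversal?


Root = 23; build tree by BST insertion.
Level-Order traversal: [23, 4, 26, 2, 18]


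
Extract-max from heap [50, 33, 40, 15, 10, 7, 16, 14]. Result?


Max = 50
Replace root with last, heapify down
Resulting heap: [40, 33, 16, 15, 10, 7, 14]


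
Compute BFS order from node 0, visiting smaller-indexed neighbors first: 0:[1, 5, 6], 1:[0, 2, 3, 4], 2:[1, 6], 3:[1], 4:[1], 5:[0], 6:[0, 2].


BFS queue: start with [0]
Visit order: [0, 1, 5, 6, 2, 3, 4]


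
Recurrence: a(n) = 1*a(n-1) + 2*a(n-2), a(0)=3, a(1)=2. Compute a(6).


Build bottom-up:
...a(4)=28, a(5)=52, a(6)=1*52+2*28=108


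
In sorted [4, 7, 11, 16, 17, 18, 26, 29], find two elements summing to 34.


Two pointers: lo=0, hi=7
Found pair: (16, 18) summing to 34


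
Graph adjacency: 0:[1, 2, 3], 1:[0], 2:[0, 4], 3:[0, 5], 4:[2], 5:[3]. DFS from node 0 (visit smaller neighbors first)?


DFS stack-based: start with [0]
Visit order: [0, 1, 2, 4, 3, 5]


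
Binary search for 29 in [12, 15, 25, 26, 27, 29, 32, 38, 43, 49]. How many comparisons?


Search for 29:
[0,9] mid=4 arr[4]=27
[5,9] mid=7 arr[7]=38
[5,6] mid=5 arr[5]=29
Total: 3 comparisons


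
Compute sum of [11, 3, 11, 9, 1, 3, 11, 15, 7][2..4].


Prefix sums: [0, 11, 14, 25, 34, 35, 38, 49, 64, 71]
Sum[2..4] = prefix[5] - prefix[2] = 35 - 14 = 21


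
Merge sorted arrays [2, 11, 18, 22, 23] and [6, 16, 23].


Compare heads, take smaller each step.
Merged: [2, 6, 11, 16, 18, 22, 23, 23]


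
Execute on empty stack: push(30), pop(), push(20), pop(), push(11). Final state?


push(30) -> [30]
pop() returns 30 -> []
push(20) -> [20]
pop() returns 20 -> []
push(11) -> [11]
Final stack (bottom to top): [11]


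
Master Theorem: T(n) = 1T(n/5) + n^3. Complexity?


a=1, b=5, c=3. log_5(1)=0 < c=3. Case 3: O(n^c) = O(n^3)
Complexity: O(n^3)


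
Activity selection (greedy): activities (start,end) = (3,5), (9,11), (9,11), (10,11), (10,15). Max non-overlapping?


Greedy: pick earliest-ending, then skip overlaps.
Selected (2 activities): [(3, 5), (9, 11)]


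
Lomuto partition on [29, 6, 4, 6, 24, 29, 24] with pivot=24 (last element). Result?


Elements <= 24 go left of pivot.
Result: [6, 4, 6, 24, 24, 29, 29], pivot at index 4


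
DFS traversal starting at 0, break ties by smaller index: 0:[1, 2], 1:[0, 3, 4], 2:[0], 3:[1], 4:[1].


DFS stack-based: start with [0]
Visit order: [0, 1, 3, 4, 2]


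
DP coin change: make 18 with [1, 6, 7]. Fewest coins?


dp[0]=0; dp[i]=1+min(dp[i-c] for c in coins)
...dp[13]=2, dp[14]=2, dp[15]=3, dp[16]=4, dp[17]=5, dp[18]=3
Minimum coins for 18 = 3


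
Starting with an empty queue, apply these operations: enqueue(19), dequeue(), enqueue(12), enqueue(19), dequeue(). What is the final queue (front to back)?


enqueue(19) -> [19]
dequeue() returns 19 -> []
enqueue(12) -> [12]
enqueue(19) -> [12, 19]
dequeue() returns 12 -> [19]
Final queue (front to back): [19]


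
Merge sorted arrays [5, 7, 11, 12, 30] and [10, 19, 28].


Compare heads, take smaller each step.
Merged: [5, 7, 10, 11, 12, 19, 28, 30]


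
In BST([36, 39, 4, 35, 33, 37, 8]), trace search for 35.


BST root = 36
Search for 35: compare at each node
Path: [36, 4, 35]


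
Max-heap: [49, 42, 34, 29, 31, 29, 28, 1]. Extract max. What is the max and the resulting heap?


Max = 49
Replace root with last, heapify down
Resulting heap: [42, 31, 34, 29, 1, 29, 28]


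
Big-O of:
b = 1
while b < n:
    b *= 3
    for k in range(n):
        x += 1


Per nesting level: O(log n) * O(n) = O(n log n)
Complexity: O(n log n)


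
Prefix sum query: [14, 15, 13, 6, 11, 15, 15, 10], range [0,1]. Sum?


Prefix sums: [0, 14, 29, 42, 48, 59, 74, 89, 99]
Sum[0..1] = prefix[2] - prefix[0] = 29 - 0 = 29


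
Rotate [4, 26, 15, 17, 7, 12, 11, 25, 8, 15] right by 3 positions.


Right rotate by 3: [25, 8, 15, 4, 26, 15, 17, 7, 12, 11]


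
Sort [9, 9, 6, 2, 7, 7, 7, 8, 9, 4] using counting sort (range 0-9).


Count array: [0, 0, 1, 0, 1, 0, 1, 3, 1, 3]
Reconstruct: [2, 4, 6, 7, 7, 7, 8, 9, 9, 9]


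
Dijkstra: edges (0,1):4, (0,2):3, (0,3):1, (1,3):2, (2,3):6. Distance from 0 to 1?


Dijkstra from 0:
Distances: {0: 0, 1: 3, 2: 3, 3: 1}
Shortest distance to 1 = 3, path = [0, 3, 1]


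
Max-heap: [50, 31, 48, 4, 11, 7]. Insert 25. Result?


Append 25: [50, 31, 48, 4, 11, 7, 25]
Bubble up: no swaps needed
Result: [50, 31, 48, 4, 11, 7, 25]


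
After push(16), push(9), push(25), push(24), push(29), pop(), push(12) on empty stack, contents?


push(16) -> [16]
push(9) -> [16, 9]
push(25) -> [16, 9, 25]
push(24) -> [16, 9, 25, 24]
push(29) -> [16, 9, 25, 24, 29]
pop() returns 29 -> [16, 9, 25, 24]
push(12) -> [16, 9, 25, 24, 12]
Final stack (bottom to top): [16, 9, 25, 24, 12]


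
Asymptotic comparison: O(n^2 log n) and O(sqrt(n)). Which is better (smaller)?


sublinear grows slower than n^2 log n
O(sqrt(n)) is asymptotically smaller; O(n^2 log n) grows faster


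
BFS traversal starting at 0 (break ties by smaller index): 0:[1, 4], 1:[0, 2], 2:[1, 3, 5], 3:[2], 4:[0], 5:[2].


BFS queue: start with [0]
Visit order: [0, 1, 4, 2, 3, 5]


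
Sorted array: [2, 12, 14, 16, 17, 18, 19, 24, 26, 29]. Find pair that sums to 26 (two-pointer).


Two pointers: lo=0, hi=9
Found pair: (2, 24) summing to 26


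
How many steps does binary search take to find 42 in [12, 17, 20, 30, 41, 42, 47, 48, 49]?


Search for 42:
[0,8] mid=4 arr[4]=41
[5,8] mid=6 arr[6]=47
[5,5] mid=5 arr[5]=42
Total: 3 comparisons


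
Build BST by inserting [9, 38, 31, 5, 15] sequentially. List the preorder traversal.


Root = 9; build tree by BST insertion.
Preorder traversal: [9, 5, 38, 31, 15]


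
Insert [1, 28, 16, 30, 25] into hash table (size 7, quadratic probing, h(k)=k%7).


Insertions: 1->slot 1; 28->slot 0; 16->slot 2; 30->slot 3; 25->slot 4
Table: [28, 1, 16, 30, 25, None, None]


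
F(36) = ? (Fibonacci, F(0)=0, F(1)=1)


F(n)=F(n-1)+F(n-2)
...F(34)=5702887, F(35)=9227465, F(36)=14930352


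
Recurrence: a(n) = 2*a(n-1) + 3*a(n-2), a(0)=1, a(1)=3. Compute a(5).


Build bottom-up:
...a(3)=27, a(4)=81, a(5)=2*81+3*27=243


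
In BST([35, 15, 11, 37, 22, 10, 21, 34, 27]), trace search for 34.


BST root = 35
Search for 34: compare at each node
Path: [35, 15, 22, 34]


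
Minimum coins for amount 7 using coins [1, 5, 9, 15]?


dp[0]=0; dp[i]=1+min(dp[i-c] for c in coins)
...dp[2]=2, dp[3]=3, dp[4]=4, dp[5]=1, dp[6]=2, dp[7]=3
Minimum coins for 7 = 3


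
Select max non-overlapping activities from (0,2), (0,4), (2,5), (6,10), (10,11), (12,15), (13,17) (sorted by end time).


Greedy: pick earliest-ending, then skip overlaps.
Selected (5 activities): [(0, 2), (2, 5), (6, 10), (10, 11), (12, 15)]
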